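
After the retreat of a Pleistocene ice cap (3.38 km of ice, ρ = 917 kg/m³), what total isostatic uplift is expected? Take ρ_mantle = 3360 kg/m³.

Removing the load lets mantle flow back in; uplift u satisfies ρ_ice t = ρ_m u.
u = t ρ_ice/ρ_m = 3.38 km × 917/3360 = 0.922 km.

0.922 km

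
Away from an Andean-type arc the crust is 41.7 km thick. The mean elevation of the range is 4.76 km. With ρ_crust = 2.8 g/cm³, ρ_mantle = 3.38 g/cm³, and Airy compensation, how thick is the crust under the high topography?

69.4 km

Root depth r = h ρ_c / (ρ_m − ρ_c) = 4.76 km × 2.8 / 0.58 = 22.98 km.
Total thickness = T + h + r = 41.7 km + 4.76 km + 22.98 km = 69.4 km.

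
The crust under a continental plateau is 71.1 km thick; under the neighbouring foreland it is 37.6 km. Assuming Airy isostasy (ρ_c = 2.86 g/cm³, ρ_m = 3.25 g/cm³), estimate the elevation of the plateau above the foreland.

4.02 km

Excess crust Δ = 71.1 km − 37.6 km = 33.5 km, split between elevation h and root r with h + r = Δ.
Airy balance ρ_c h = (ρ_m − ρ_c) r gives r = h ρ_c/(ρ_m − ρ_c), so h (1 + ρ_c/(ρ_m − ρ_c)) = Δ, i.e. h = Δ (ρ_m − ρ_c)/ρ_m.
h = 33.5 km × 0.39/3.25 = 4.02 km.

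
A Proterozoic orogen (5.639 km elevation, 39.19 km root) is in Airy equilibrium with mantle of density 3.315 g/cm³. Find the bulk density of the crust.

ρ_c h = (ρ_m − ρ_c) r → ρ_c (h + r) = ρ_m r → ρ_c = ρ_m r / (h + r).
ρ_c = 3.315 × 39.19 km / (5.639 km + 39.19 km) = 2.9 g/cm³.

2.9 g/cm³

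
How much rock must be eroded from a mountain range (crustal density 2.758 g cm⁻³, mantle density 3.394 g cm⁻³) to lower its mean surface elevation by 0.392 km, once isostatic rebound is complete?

2.09 km

Net drop Δ = e − u = e − e ρ_c/ρ_m = e (ρ_m − ρ_c)/ρ_m.
e = Δ ρ_m/(ρ_m − ρ_c) = 0.392 km × 3.394/0.636 = 2.09 km.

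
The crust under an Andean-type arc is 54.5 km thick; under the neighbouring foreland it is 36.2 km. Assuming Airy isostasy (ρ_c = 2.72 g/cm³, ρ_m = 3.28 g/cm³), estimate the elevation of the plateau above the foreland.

Excess crust Δ = 54.5 km − 36.2 km = 18.3 km, split between elevation h and root r with h + r = Δ.
Airy balance ρ_c h = (ρ_m − ρ_c) r gives r = h ρ_c/(ρ_m − ρ_c), so h (1 + ρ_c/(ρ_m − ρ_c)) = Δ, i.e. h = Δ (ρ_m − ρ_c)/ρ_m.
h = 18.3 km × 0.56/3.28 = 3.12 km.

3.12 km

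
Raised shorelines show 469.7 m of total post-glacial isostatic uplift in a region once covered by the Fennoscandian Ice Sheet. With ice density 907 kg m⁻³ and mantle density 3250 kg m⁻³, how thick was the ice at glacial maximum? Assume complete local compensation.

u = t ρ_ice/ρ_m → t = u ρ_m/ρ_ice = 469.7 m × 3250/907 = 1680 m.

1680 m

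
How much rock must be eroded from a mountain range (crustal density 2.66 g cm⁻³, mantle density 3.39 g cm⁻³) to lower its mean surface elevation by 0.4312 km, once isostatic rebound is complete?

2 km

Net drop Δ = e − u = e − e ρ_c/ρ_m = e (ρ_m − ρ_c)/ρ_m.
e = Δ ρ_m/(ρ_m − ρ_c) = 0.4312 km × 3.39/0.73 = 2 km.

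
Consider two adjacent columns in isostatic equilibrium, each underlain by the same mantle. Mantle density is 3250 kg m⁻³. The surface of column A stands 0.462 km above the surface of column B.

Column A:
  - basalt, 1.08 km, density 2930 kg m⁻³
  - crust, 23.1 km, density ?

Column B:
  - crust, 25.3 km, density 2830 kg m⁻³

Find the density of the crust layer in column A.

2740 kg m⁻³

Take the compensation level at the base of the deeper column (depth z_c below the surface of column A) and equate Σ ρ_i t_i down to z_c; mantle fills any gap and the z_c terms cancel.
Column A: 1.08×2930 + 23.1×ρ + (z_c − 24.18)×3250
Column B: 0.462×0 + 25.3×2830 + (z_c − 0.462 − 25.3)×3250
The z_c×3250 term appears on both sides and cancels. Collect the known terms of each column as K = Σ(ρt)_known − 3250 × (depth of known layers): K_A = 3164.4 − 3250×24.18 = −75420.6; K_B = 71599 − 3250×(0.462 + 25.3) = −12127.5.
Balance: K_A + 23.1×ρ = K_B, so ρ = (K_B − K_A)/23.1 = 63293.1/23.1 = 2740 kg m⁻³.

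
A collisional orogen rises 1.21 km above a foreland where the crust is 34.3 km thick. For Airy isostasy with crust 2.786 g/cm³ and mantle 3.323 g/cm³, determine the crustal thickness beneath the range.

Root depth r = h ρ_c / (ρ_m − ρ_c) = 1.21 km × 2.786 / 0.537 = 6.278 km.
Total thickness = T + h + r = 34.3 km + 1.21 km + 6.278 km = 41.8 km.

41.8 km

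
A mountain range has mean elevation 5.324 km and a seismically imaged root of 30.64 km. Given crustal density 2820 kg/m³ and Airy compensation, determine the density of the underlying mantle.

3310 kg/m³

Airy balance: ρ_c h = (ρ_m − ρ_c) r → ρ_m = ρ_c (1 + h/r).
ρ_m = 2820 × (1 + 5.324 km/30.64 km) = 3310 kg/m³.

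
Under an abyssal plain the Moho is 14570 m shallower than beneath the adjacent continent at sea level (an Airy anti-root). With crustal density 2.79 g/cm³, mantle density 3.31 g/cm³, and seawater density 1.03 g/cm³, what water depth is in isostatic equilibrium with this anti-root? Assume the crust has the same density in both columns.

4300 m

Replacing a thickness d of crust by seawater at the top must be balanced by replacing crust with mantle at the base: d (ρ_c − ρ_w) = a (ρ_m − ρ_c).
d = a (ρ_m − ρ_c)/(ρ_c − ρ_w) = 14570 m × 0.52/1.76 = 4300 m.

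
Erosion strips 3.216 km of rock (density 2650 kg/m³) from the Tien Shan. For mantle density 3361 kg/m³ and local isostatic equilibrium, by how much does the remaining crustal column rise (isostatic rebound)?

2.54 km

Unloading: uplift u = e ρ_c/ρ_m = 3.216 km × 2650/3361 = 2.54 km.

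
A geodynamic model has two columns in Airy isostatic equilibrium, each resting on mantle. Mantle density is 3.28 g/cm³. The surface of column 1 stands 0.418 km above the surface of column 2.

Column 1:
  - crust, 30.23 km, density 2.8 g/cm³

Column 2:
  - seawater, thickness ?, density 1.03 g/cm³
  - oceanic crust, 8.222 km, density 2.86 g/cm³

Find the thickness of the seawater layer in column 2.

4.3 km

Take the compensation level at the base of the deeper column (depth z_c below the surface of column 1) and equate Σ ρ_i t_i down to z_c; mantle fills any gap and the z_c terms cancel.
Column 1: 30.23×2.8 + (z_c − 30.23)×3.28
Column 2: 0.418×0 + x×1.03 + 8.222×2.86 + (z_c − 0.418 − 8.222 − x)×3.28
The z_c×3.28 term appears on both sides and cancels. Collect the known terms of each column as K = Σ(ρt)_known − 3.28 × (depth of known layers): K_1 = 84.644 − 3.28×30.23 = −14.5104; K_2 = 23.51492 − 3.28×(0.418 + 8.222) = −4.82428.
Balance: K_1 = K_2 − x×(3.28 − 1.03), so x = (K_2 − K_1)/(3.28 − 1.03) = 9.68612/2.25 = 4.3 km.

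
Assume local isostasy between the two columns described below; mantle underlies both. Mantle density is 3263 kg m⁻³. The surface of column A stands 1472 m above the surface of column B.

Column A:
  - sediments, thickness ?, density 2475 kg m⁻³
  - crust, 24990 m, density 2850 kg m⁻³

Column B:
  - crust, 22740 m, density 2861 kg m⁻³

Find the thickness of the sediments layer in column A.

Take the compensation level at the base of the deeper column (depth z_c below the surface of column A) and equate Σ ρ_i t_i down to z_c; mantle fills any gap and the z_c terms cancel.
Column A: x×2475 + 24990×2850 + (z_c − 24990 − x)×3263
Column B: 1472×0 + 22740×2861 + (z_c − 1472 − 22740)×3263
The z_c×3263 term appears on both sides and cancels. Collect the known terms of each column as K = Σ(ρt)_known − 3263 × (depth of known layers): K_A = 71221500 − 3263×24990 = −10320870; K_B = 65059140 − 3263×(1472 + 22740) = −13944616.
Balance: K_A − x×(3263 − 2475) = K_B, so x = (K_A − K_B)/(3263 − 2475) = 3623750/788 = 4600 m.

4600 m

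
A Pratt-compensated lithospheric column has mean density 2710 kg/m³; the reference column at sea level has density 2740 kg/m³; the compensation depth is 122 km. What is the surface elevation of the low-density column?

1.35 km

ρ_ref D = ρ (D + h) → h = D (ρ_ref − ρ)/ρ.
h = 122 km × (2740 − 2710)/2710 = 1.35 km.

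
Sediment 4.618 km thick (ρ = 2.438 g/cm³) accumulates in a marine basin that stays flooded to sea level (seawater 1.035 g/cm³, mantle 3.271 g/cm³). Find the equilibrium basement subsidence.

Submarine loading: the sediment displaces seawater, and the subsidence is in turn flooded, so s (ρ_m − ρ_w) = t (ρ_sed − ρ_w).
s = 4.618 km × (2.438 − 1.035) / (3.271 − 1.035) = 2.9 km.

2.9 km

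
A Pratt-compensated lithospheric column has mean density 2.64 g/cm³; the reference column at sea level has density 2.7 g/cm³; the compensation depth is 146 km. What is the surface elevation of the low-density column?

ρ_ref D = ρ (D + h) → h = D (ρ_ref − ρ)/ρ.
h = 146 km × (2.7 − 2.64)/2.64 = 3.32 km.

3.32 km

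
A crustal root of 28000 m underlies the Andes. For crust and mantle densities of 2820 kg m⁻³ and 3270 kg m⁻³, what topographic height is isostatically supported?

4470 m

Isostatic balance requires: ρ_c h = (ρ_m − ρ_c) r.
h = r (ρ_m − ρ_c) / ρ_c = 28000 m × (3270 − 2820) / 2820 = 4470 m.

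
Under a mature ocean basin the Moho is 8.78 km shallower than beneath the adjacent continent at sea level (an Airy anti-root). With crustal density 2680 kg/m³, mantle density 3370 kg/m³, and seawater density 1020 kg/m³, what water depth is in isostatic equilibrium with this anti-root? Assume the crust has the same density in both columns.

Replacing a thickness d of crust by seawater at the top must be balanced by replacing crust with mantle at the base: d (ρ_c − ρ_w) = a (ρ_m − ρ_c).
d = a (ρ_m − ρ_c)/(ρ_c − ρ_w) = 8.78 km × 690/1660 = 3.65 km.

3.65 km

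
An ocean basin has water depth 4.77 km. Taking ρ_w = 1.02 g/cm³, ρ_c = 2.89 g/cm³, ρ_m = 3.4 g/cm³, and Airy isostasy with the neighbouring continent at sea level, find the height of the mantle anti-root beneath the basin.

Balancing pressure at the compensation depth: replacing crust with seawater at the top is compensated by replacing crust with mantle at the base: d (ρ_c − ρ_w) = a (ρ_m − ρ_c).
a = d (ρ_c − ρ_w)/(ρ_m − ρ_c) = 4.77 km × 1.87/0.51 = 17.5 km.

17.5 km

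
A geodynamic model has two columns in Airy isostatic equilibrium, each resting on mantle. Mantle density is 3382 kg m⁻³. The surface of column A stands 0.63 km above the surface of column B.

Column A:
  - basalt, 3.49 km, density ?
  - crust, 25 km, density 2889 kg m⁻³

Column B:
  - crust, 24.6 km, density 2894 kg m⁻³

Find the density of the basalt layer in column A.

2860 kg m⁻³

Take the compensation level at the base of the deeper column (depth z_c below the surface of column A) and equate Σ ρ_i t_i down to z_c; mantle fills any gap and the z_c terms cancel.
Column A: 3.49×ρ + 25×2889 + (z_c − 28.49)×3382
Column B: 0.63×0 + 24.6×2894 + (z_c − 0.63 − 24.6)×3382
The z_c×3382 term appears on both sides and cancels. Collect the known terms of each column as K = Σ(ρt)_known − 3382 × (depth of known layers): K_A = 72225 − 3382×28.49 = −24128.18; K_B = 71192.4 − 3382×(0.63 + 24.6) = −14135.46.
Balance: K_A + 3.49×ρ = K_B, so ρ = (K_B − K_A)/3.49 = 9992.72/3.49 = 2860 kg m⁻³.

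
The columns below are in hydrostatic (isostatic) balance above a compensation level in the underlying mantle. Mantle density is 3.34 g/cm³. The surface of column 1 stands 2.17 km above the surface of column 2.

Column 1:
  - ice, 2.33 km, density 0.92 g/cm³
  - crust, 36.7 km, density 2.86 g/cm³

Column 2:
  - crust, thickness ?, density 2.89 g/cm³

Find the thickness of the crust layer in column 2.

35.6 km

Take the compensation level at the base of the deeper column (depth z_c below the surface of column 1) and equate Σ ρ_i t_i down to z_c; mantle fills any gap and the z_c terms cancel.
Column 1: 2.33×0.92 + 36.7×2.86 + (z_c − 39.03)×3.34
Column 2: 2.17×0 + x×2.89 + (z_c − 2.17 − 0 − x)×3.34
The z_c×3.34 term appears on both sides and cancels. Collect the known terms of each column as K = Σ(ρt)_known − 3.34 × (depth of known layers): K_1 = 107.1056 − 3.34×39.03 = −23.2546; K_2 = 0 − 3.34×(2.17 + 0) = −7.2478.
Balance: K_1 = K_2 − x×(3.34 − 2.89), so x = (K_2 − K_1)/(3.34 − 2.89) = 16.0068/0.45 = 35.6 km.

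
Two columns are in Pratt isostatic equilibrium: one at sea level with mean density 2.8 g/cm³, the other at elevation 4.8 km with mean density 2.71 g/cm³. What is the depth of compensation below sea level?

145 km

ρ_ref D = ρ (D + h) → D (ρ_ref − ρ) = ρ h.
D = ρ h/(ρ_ref − ρ) = 2.71 × 4.8 km/(2.8 − 2.71) = 145 km.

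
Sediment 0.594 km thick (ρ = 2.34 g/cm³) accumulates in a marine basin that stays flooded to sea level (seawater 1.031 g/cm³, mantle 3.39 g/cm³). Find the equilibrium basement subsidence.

Submarine loading: the sediment displaces seawater, and the subsidence is in turn flooded, so s (ρ_m − ρ_w) = t (ρ_sed − ρ_w).
s = 0.594 km × (2.34 − 1.031) / (3.39 − 1.031) = 0.33 km.

0.33 km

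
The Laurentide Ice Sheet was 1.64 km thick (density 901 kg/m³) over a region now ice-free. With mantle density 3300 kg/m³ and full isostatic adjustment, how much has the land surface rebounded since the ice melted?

Removing the load lets mantle flow back in; uplift u satisfies ρ_ice t = ρ_m u.
u = t ρ_ice/ρ_m = 1.64 km × 901/3300 = 0.448 km.

0.448 km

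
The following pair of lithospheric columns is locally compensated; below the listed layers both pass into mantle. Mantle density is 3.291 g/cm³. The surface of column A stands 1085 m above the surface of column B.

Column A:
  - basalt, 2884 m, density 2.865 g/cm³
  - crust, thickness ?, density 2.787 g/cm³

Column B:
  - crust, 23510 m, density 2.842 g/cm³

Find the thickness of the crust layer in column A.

25600 m

Take the compensation level at the base of the deeper column (depth z_c below the surface of column A) and equate Σ ρ_i t_i down to z_c; mantle fills any gap and the z_c terms cancel.
Column A: 2884×2.865 + x×2.787 + (z_c − 2884 − x)×3.291
Column B: 1085×0 + 23510×2.842 + (z_c − 1085 − 23510)×3.291
The z_c×3.291 term appears on both sides and cancels. Collect the known terms of each column as K = Σ(ρt)_known − 3.291 × (depth of known layers): K_A = 8262.66 − 3.291×2884 = −1228.584; K_B = 66815.42 − 3.291×(1085 + 23510) = −14126.725.
Balance: K_A − x×(3.291 − 2.787) = K_B, so x = (K_A − K_B)/(3.291 − 2.787) = 12898.1/0.504 = 25600 m.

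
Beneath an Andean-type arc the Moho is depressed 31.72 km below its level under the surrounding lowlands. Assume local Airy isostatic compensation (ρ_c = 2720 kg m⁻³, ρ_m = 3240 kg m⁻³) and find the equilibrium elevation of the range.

6.06 km

Balancing pressure at the compensation depth: ρ_c h = (ρ_m − ρ_c) r.
h = r (ρ_m − ρ_c) / ρ_c = 31.72 km × (3240 − 2720) / 2720 = 6.06 km.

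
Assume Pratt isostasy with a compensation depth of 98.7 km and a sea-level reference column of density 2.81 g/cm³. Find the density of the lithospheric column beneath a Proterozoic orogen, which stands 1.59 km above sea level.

Pratt balance: ρ_ref D = ρ (D + h).
ρ = ρ_ref D/(D + h) = 2.81 × 98.7 km/(98.7 km + 1.59 km) = 2.77 g/cm³.

2.77 g/cm³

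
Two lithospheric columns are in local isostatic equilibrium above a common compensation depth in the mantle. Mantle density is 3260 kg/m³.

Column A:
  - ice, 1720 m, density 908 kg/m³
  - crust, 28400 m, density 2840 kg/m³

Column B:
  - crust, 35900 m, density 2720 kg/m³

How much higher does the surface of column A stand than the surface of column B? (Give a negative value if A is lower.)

For any compensation level in the mantle, the mantle terms cancel and isostasy reduces to e = (Σt_A − Σt_B) − (Σ(ρt)_A − Σ(ρt)_B) / ρ_m.
Σt_A = 30120 m; Σt_B = 35900 m; Σ(ρt)_A = 82217760; Σ(ρt)_B = 97648000 (in m·kg/m³).
e = (30120 − 35900) − (82217760 − 97648000) / 3260 = −1050 m.

−1050 m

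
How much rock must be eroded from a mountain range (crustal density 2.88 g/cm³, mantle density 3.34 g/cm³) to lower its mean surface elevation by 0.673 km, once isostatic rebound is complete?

4.89 km

Net drop Δ = e − u = e − e ρ_c/ρ_m = e (ρ_m − ρ_c)/ρ_m.
e = Δ ρ_m/(ρ_m − ρ_c) = 0.673 km × 3.34/0.46 = 4.89 km.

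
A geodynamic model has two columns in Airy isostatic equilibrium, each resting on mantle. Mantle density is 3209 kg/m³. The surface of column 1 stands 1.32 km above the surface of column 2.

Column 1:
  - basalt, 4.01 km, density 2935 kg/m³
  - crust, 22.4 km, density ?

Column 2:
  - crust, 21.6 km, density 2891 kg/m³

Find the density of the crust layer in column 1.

2760 kg/m³

Take the compensation level at the base of the deeper column (depth z_c below the surface of column 1) and equate Σ ρ_i t_i down to z_c; mantle fills any gap and the z_c terms cancel.
Column 1: 4.01×2935 + 22.4×ρ + (z_c − 26.41)×3209
Column 2: 1.32×0 + 21.6×2891 + (z_c − 1.32 − 21.6)×3209
The z_c×3209 term appears on both sides and cancels. Collect the known terms of each column as K = Σ(ρt)_known − 3209 × (depth of known layers): K_1 = 11769.35 − 3209×26.41 = −72980.34; K_2 = 62445.6 − 3209×(1.32 + 21.6) = −11104.68.
Balance: K_1 + 22.4×ρ = K_2, so ρ = (K_2 − K_1)/22.4 = 61875.7/22.4 = 2760 kg/m³.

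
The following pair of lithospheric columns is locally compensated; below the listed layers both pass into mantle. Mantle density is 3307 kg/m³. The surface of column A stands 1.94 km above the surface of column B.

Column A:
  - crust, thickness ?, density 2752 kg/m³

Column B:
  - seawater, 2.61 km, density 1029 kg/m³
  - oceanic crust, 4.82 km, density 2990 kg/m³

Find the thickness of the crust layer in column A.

25 km

Take the compensation level at the base of the deeper column (depth z_c below the surface of column A) and equate Σ ρ_i t_i down to z_c; mantle fills any gap and the z_c terms cancel.
Column A: x×2752 + (z_c − 0 − x)×3307
Column B: 1.94×0 + 2.61×1029 + 4.82×2990 + (z_c − 1.94 − 7.43)×3307
The z_c×3307 term appears on both sides and cancels. Collect the known terms of each column as K = Σ(ρt)_known − 3307 × (depth of known layers): K_A = 0 − 3307×0 = 0; K_B = 17097.49 − 3307×(1.94 + 7.43) = −13889.1.
Balance: K_A − x×(3307 − 2752) = K_B, so x = (K_A − K_B)/(3307 − 2752) = 13889.1/555 = 25 km.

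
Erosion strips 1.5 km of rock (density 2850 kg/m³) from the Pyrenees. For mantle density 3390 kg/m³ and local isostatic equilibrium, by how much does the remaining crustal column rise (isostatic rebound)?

1.26 km

Unloading: uplift u = e ρ_c/ρ_m = 1.5 km × 2850/3390 = 1.26 km.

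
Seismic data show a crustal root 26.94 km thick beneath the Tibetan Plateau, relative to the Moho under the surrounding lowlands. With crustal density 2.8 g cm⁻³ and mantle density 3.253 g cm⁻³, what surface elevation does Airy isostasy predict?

By Archimedes' principle applied to the lithosphere: ρ_c h = (ρ_m − ρ_c) r.
h = r (ρ_m − ρ_c) / ρ_c = 26.94 km × (3.253 − 2.8) / 2.8 = 4.36 km.

4.36 km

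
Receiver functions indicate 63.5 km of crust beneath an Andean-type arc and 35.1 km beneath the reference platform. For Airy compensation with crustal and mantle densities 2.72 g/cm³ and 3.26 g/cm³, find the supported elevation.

Excess crust Δ = 63.5 km − 35.1 km = 28.4 km, split between elevation h and root r with h + r = Δ.
Airy balance ρ_c h = (ρ_m − ρ_c) r gives r = h ρ_c/(ρ_m − ρ_c), so h (1 + ρ_c/(ρ_m − ρ_c)) = Δ, i.e. h = Δ (ρ_m − ρ_c)/ρ_m.
h = 28.4 km × 0.54/3.26 = 4.7 km.

4.7 km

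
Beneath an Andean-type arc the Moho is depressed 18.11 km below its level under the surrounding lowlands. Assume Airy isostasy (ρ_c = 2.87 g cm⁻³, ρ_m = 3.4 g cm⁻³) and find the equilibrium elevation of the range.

Equating mass per unit area of the two columns: ρ_c h = (ρ_m − ρ_c) r.
h = r (ρ_m − ρ_c) / ρ_c = 18.11 km × (3.4 − 2.87) / 2.87 = 3.34 km.

3.34 km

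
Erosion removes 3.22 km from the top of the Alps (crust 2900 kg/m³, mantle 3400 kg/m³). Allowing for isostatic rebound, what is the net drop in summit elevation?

0.474 km

Rebound u = e ρ_c/ρ_m = 3.22 km × 2900/3400 = 2.746 km.
Net surface drop = e − u = 3.22 km − 2.746 km = e (ρ_m − ρ_c)/ρ_m = 0.474 km.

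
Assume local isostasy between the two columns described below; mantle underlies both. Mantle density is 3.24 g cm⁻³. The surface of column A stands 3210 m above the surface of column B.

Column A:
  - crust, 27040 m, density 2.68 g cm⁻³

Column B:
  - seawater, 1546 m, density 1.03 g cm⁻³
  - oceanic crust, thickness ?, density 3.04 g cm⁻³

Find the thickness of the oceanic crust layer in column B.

Take the compensation level at the base of the deeper column (depth z_c below the surface of column A) and equate Σ ρ_i t_i down to z_c; mantle fills any gap and the z_c terms cancel.
Column A: 27040×2.68 + (z_c − 27040)×3.24
Column B: 3210×0 + 1546×1.03 + x×3.04 + (z_c − 3210 − 1546 − x)×3.24
The z_c×3.24 term appears on both sides and cancels. Collect the known terms of each column as K = Σ(ρt)_known − 3.24 × (depth of known layers): K_A = 72467.2 − 3.24×27040 = −15142.4; K_B = 1592.38 − 3.24×(3210 + 1546) = −13817.06.
Balance: K_A = K_B − x×(3.24 − 3.04), so x = (K_B − K_A)/(3.24 − 3.04) = 1325.34/0.2 = 6630 m.

6630 m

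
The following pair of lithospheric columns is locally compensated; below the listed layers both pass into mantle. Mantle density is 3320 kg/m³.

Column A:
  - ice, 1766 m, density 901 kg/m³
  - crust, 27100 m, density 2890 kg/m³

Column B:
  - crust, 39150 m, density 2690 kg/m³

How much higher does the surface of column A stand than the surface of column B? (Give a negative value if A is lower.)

For any compensation level in the mantle, the mantle terms cancel and isostasy reduces to e = (Σt_A − Σt_B) − (Σ(ρt)_A − Σ(ρt)_B) / ρ_m.
Σt_A = 28866 m; Σt_B = 39150 m; Σ(ρt)_A = 79910166; Σ(ρt)_B = 105313500 (in m·kg/m³).
e = (28866 − 39150) − (79910166 − 105313500) / 3320 = −2630 m.

−2630 m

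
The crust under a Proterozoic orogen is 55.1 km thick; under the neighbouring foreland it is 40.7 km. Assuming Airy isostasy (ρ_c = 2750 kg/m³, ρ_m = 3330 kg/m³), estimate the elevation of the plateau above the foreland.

2.51 km

Excess crust Δ = 55.1 km − 40.7 km = 14.4 km, split between elevation h and root r with h + r = Δ.
Airy balance ρ_c h = (ρ_m − ρ_c) r gives r = h ρ_c/(ρ_m − ρ_c), so h (1 + ρ_c/(ρ_m − ρ_c)) = Δ, i.e. h = Δ (ρ_m − ρ_c)/ρ_m.
h = 14.4 km × 580/3330 = 2.51 km.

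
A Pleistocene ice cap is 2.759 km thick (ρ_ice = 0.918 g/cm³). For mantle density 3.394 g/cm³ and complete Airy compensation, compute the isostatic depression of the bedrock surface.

By Archimedes' principle applied to the lithosphere: the ice load ρ_ice t is balanced by mantle displaced below, ρ_m s.
s = t ρ_ice / ρ_m = 2.759 km × 0.918/3.394 = 0.746 km.

0.746 km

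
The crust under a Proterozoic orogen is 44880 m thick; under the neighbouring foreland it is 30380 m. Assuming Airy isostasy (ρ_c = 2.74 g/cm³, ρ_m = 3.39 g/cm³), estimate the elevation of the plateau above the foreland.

Excess crust Δ = 44880 m − 30380 m = 14500 m, split between elevation h and root r with h + r = Δ.
Airy balance ρ_c h = (ρ_m − ρ_c) r gives r = h ρ_c/(ρ_m − ρ_c), so h (1 + ρ_c/(ρ_m − ρ_c)) = Δ, i.e. h = Δ (ρ_m − ρ_c)/ρ_m.
h = 14500 m × 0.65/3.39 = 2780 m.

2780 m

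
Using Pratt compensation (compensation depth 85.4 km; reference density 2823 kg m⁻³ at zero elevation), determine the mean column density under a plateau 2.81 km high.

Pratt balance: ρ_ref D = ρ (D + h).
ρ = ρ_ref D/(D + h) = 2823 × 85.4 km/(85.4 km + 2.81 km) = 2730 kg m⁻³.

2730 kg m⁻³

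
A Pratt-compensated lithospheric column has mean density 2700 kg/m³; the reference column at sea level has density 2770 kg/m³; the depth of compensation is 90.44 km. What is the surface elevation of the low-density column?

ρ_ref D = ρ (D + h) → h = D (ρ_ref − ρ)/ρ.
h = 90.44 km × (2770 − 2700)/2700 = 2.34 km.

2.34 km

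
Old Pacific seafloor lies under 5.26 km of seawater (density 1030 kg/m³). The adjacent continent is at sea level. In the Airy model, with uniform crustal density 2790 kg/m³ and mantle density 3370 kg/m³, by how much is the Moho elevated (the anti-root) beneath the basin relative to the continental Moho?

16 km

Isostatic balance requires: replacing crust with seawater at the top is compensated by replacing crust with mantle at the base: d (ρ_c − ρ_w) = a (ρ_m − ρ_c).
a = d (ρ_c − ρ_w)/(ρ_m − ρ_c) = 5.26 km × 1760/580 = 16 km.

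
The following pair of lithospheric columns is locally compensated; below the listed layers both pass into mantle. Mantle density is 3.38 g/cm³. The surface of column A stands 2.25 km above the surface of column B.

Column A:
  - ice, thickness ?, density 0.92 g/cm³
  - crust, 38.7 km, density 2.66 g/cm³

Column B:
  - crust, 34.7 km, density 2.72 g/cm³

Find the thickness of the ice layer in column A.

1.07 km

Take the compensation level at the base of the deeper column (depth z_c below the surface of column A) and equate Σ ρ_i t_i down to z_c; mantle fills any gap and the z_c terms cancel.
Column A: x×0.92 + 38.7×2.66 + (z_c − 38.7 − x)×3.38
Column B: 2.25×0 + 34.7×2.72 + (z_c − 2.25 − 34.7)×3.38
The z_c×3.38 term appears on both sides and cancels. Collect the known terms of each column as K = Σ(ρt)_known − 3.38 × (depth of known layers): K_A = 102.942 − 3.38×38.7 = −27.864; K_B = 94.384 − 3.38×(2.25 + 34.7) = −30.507.
Balance: K_A − x×(3.38 − 0.92) = K_B, so x = (K_A − K_B)/(3.38 − 0.92) = 2.643/2.46 = 1.07 km.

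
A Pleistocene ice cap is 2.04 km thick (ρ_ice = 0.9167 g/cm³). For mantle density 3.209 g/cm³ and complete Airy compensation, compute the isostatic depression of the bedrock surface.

0.583 km

For local isostatic compensation: the ice load ρ_ice t is balanced by mantle displaced below, ρ_m s.
s = t ρ_ice / ρ_m = 2.04 km × 0.9167/3.209 = 0.583 km.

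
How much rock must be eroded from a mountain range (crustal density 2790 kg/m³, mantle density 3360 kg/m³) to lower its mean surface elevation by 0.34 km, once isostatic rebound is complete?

2 km

Net drop Δ = e − u = e − e ρ_c/ρ_m = e (ρ_m − ρ_c)/ρ_m.
e = Δ ρ_m/(ρ_m − ρ_c) = 0.34 km × 3360/570 = 2 km.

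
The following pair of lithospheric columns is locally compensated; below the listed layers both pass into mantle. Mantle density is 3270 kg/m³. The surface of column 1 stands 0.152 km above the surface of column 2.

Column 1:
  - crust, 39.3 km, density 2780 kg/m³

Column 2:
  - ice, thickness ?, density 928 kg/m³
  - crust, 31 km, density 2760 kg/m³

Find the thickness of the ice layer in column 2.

1.26 km

Take the compensation level at the base of the deeper column (depth z_c below the surface of column 1) and equate Σ ρ_i t_i down to z_c; mantle fills any gap and the z_c terms cancel.
Column 1: 39.3×2780 + (z_c − 39.3)×3270
Column 2: 0.152×0 + x×928 + 31×2760 + (z_c − 0.152 − 31 − x)×3270
The z_c×3270 term appears on both sides and cancels. Collect the known terms of each column as K = Σ(ρt)_known − 3270 × (depth of known layers): K_1 = 109254 − 3270×39.3 = −19257; K_2 = 85560 − 3270×(0.152 + 31) = −16307.04.
Balance: K_1 = K_2 − x×(3270 − 928), so x = (K_2 − K_1)/(3270 − 928) = 2949.96/2342 = 1.26 km.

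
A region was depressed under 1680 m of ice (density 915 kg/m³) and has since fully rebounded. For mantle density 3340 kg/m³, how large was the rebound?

460 m

Removing the load lets mantle flow back in; uplift u satisfies ρ_ice t = ρ_m u.
u = t ρ_ice/ρ_m = 1680 m × 915/3340 = 460 m.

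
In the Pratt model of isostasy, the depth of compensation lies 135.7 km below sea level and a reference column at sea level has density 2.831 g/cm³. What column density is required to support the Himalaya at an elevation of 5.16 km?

2.73 g/cm³

Pratt balance: ρ_ref D = ρ (D + h).
ρ = ρ_ref D/(D + h) = 2.831 × 135.7 km/(135.7 km + 5.16 km) = 2.73 g/cm³.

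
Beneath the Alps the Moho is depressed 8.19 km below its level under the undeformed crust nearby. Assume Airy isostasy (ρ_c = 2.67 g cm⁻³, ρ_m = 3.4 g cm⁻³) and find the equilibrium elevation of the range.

2.24 km

Balancing pressure at the compensation depth: ρ_c h = (ρ_m − ρ_c) r.
h = r (ρ_m − ρ_c) / ρ_c = 8.19 km × (3.4 − 2.67) / 2.67 = 2.24 km.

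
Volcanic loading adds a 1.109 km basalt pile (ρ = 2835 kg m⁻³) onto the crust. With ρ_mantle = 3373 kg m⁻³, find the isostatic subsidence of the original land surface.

Subaerial loading: s = t ρ_load / ρ_m.
s = 1.109 km × 2835/3373 = 0.932 km.

0.932 km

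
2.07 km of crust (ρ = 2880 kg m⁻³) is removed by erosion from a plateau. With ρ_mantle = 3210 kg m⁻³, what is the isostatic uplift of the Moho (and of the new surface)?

Unloading: uplift u = e ρ_c/ρ_m = 2.07 km × 2880/3210 = 1.86 km.

1.86 km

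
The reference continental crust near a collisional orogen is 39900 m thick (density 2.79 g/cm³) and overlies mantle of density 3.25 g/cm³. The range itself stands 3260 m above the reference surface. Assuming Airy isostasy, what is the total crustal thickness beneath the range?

Root depth r = h ρ_c / (ρ_m − ρ_c) = 3260 m × 2.79 / 0.46 = 19770 m.
Total thickness = T + h + r = 39900 m + 3260 m + 19770 m = 62900 m.

62900 m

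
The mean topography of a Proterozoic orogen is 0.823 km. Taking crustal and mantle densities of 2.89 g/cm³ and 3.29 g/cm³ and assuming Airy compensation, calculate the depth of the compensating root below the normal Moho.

5.95 km

Balancing pressure at the compensation depth: the weight of the topography is balanced by the buoyancy of the root, ρ_c h = (ρ_m − ρ_c) r.
r = h · ρ_c / (ρ_m − ρ_c) = 0.823 km × 2.89 / (3.29 − 2.89) = 5.95 km.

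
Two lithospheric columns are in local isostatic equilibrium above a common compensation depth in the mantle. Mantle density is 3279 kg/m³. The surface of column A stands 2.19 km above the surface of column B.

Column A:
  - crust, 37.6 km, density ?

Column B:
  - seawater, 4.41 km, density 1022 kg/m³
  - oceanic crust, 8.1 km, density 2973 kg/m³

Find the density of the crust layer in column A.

Take the compensation level at the base of the deeper column (depth z_c below the surface of column A) and equate Σ ρ_i t_i down to z_c; mantle fills any gap and the z_c terms cancel.
Column A: 37.6×ρ + (z_c − 37.6)×3279
Column B: 2.19×0 + 4.41×1022 + 8.1×2973 + (z_c − 2.19 − 12.51)×3279
The z_c×3279 term appears on both sides and cancels. Collect the known terms of each column as K = Σ(ρt)_known − 3279 × (depth of known layers): K_A = 0 − 3279×37.6 = −123290.4; K_B = 28588.32 − 3279×(2.19 + 12.51) = −19612.98.
Balance: K_A + 37.6×ρ = K_B, so ρ = (K_B − K_A)/37.6 = 103677/37.6 = 2760 kg/m³.

2760 kg/m³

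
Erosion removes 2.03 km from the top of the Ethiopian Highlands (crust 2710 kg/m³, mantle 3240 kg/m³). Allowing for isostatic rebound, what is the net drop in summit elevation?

0.332 km

Rebound u = e ρ_c/ρ_m = 2.03 km × 2710/3240 = 1.698 km.
Net surface drop = e − u = 2.03 km − 1.698 km = e (ρ_m − ρ_c)/ρ_m = 0.332 km.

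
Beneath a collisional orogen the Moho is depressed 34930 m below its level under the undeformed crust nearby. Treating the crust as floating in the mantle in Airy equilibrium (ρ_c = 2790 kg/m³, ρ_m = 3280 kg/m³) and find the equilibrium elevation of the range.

6130 m

Balancing pressure at the compensation depth: ρ_c h = (ρ_m − ρ_c) r.
h = r (ρ_m − ρ_c) / ρ_c = 34930 m × (3280 − 2790) / 2790 = 6130 m.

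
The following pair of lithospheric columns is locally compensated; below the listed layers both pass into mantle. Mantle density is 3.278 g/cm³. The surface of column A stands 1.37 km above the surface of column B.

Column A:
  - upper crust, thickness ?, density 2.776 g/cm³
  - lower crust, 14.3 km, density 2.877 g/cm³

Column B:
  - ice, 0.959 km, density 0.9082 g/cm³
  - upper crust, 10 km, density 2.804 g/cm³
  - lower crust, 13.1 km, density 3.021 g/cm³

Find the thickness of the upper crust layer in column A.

Take the compensation level at the base of the deeper column (depth z_c below the surface of column A) and equate Σ ρ_i t_i down to z_c; mantle fills any gap and the z_c terms cancel.
Column A: x×2.776 + 14.3×2.877 + (z_c − 14.3 − x)×3.278
Column B: 1.37×0 + 0.959×0.9082 + 10×2.804 + 13.1×3.021 + (z_c − 1.37 − 24.059)×3.278
The z_c×3.278 term appears on both sides and cancels. Collect the known terms of each column as K = Σ(ρt)_known − 3.278 × (depth of known layers): K_A = 41.1411 − 3.278×14.3 = −5.7343; K_B = 68.4860638 − 3.278×(1.37 + 24.059) = −14.8701982.
Balance: K_A − x×(3.278 − 2.776) = K_B, so x = (K_A − K_B)/(3.278 − 2.776) = 9.1359/0.502 = 18.2 km.

18.2 km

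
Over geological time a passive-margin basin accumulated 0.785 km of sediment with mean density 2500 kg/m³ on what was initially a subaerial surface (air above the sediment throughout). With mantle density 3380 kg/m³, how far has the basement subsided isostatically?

0.581 km

Subaerial load: s = t ρ_sed / ρ_m = 0.785 km × 2500/3380 = 0.581 km.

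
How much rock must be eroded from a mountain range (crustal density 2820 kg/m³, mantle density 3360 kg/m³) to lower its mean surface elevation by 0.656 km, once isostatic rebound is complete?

4.08 km

Net drop Δ = e − u = e − e ρ_c/ρ_m = e (ρ_m − ρ_c)/ρ_m.
e = Δ ρ_m/(ρ_m − ρ_c) = 0.656 km × 3360/540 = 4.08 km.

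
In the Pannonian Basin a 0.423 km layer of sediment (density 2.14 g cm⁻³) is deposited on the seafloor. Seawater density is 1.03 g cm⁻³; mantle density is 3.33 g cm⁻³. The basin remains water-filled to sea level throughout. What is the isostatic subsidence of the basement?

Submarine loading: the sediment displaces seawater, and the subsidence is in turn flooded, so s (ρ_m − ρ_w) = t (ρ_sed − ρ_w).
s = 0.423 km × (2.14 − 1.03) / (3.33 − 1.03) = 0.204 km.

0.204 km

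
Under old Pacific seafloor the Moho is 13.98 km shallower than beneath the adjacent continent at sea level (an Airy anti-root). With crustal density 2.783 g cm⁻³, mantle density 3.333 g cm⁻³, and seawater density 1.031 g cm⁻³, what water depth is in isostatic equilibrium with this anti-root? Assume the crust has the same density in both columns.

Replacing a thickness d of crust by seawater at the top must be balanced by replacing crust with mantle at the base: d (ρ_c − ρ_w) = a (ρ_m − ρ_c).
d = a (ρ_m − ρ_c)/(ρ_c − ρ_w) = 13.98 km × 0.55/1.752 = 4.39 km.

4.39 km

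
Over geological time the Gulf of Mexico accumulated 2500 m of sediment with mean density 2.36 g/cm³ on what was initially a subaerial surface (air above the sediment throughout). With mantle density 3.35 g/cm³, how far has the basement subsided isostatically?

1760 m

Subaerial load: s = t ρ_sed / ρ_m = 2500 m × 2.36/3.35 = 1760 m.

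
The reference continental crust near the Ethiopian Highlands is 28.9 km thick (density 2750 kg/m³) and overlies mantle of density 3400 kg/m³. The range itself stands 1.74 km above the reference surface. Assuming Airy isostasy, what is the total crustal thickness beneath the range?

Root depth r = h ρ_c / (ρ_m − ρ_c) = 1.74 km × 2750 / 650 = 7.362 km.
Total thickness = T + h + r = 28.9 km + 1.74 km + 7.362 km = 38 km.

38 km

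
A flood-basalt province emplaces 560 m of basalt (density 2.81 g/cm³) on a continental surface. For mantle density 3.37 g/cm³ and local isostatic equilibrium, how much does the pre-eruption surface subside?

467 m

Subaerial loading: s = t ρ_load / ρ_m.
s = 560 m × 2.81/3.37 = 467 m.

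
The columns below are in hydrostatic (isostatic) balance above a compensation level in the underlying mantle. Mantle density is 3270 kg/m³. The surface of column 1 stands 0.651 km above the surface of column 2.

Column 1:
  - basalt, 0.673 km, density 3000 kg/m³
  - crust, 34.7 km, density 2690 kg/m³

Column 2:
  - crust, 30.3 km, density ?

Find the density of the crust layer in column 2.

2670 kg/m³

Take the compensation level at the base of the deeper column (depth z_c below the surface of column 1) and equate Σ ρ_i t_i down to z_c; mantle fills any gap and the z_c terms cancel.
Column 1: 0.673×3000 + 34.7×2690 + (z_c − 35.373)×3270
Column 2: 0.651×0 + 30.3×ρ + (z_c − 0.651 − 30.3)×3270
The z_c×3270 term appears on both sides and cancels. Collect the known terms of each column as K = Σ(ρt)_known − 3270 × (depth of known layers): K_1 = 95362 − 3270×35.373 = −20307.71; K_2 = 0 − 3270×(0.651 + 30.3) = −101209.77.
Balance: K_1 = K_2 + 30.3×ρ, so ρ = (K_1 − K_2)/30.3 = 80902.1/30.3 = 2670 kg/m³.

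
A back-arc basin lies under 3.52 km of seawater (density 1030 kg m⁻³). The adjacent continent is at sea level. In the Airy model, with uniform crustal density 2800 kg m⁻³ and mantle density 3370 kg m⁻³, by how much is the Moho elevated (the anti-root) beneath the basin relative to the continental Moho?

Equating mass per unit area of the two columns: replacing crust with seawater at the top is compensated by replacing crust with mantle at the base: d (ρ_c − ρ_w) = a (ρ_m − ρ_c).
a = d (ρ_c − ρ_w)/(ρ_m − ρ_c) = 3.52 km × 1770/570 = 10.9 km.

10.9 km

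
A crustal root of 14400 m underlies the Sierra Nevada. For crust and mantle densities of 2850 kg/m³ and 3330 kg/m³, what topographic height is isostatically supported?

Isostatic balance requires: ρ_c h = (ρ_m − ρ_c) r.
h = r (ρ_m − ρ_c) / ρ_c = 14400 m × (3330 − 2850) / 2850 = 2430 m.

2430 m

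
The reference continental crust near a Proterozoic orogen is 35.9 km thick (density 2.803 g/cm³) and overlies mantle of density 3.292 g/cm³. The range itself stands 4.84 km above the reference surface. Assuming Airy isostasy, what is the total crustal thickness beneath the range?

Root depth r = h ρ_c / (ρ_m − ρ_c) = 4.84 km × 2.803 / 0.489 = 27.74 km.
Total thickness = T + h + r = 35.9 km + 4.84 km + 27.74 km = 68.5 km.

68.5 km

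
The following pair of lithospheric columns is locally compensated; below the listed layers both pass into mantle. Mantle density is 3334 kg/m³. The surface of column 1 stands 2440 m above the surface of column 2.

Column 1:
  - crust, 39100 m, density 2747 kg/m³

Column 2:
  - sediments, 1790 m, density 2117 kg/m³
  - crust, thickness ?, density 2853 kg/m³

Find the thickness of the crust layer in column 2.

Take the compensation level at the base of the deeper column (depth z_c below the surface of column 1) and equate Σ ρ_i t_i down to z_c; mantle fills any gap and the z_c terms cancel.
Column 1: 39100×2747 + (z_c − 39100)×3334
Column 2: 2440×0 + 1790×2117 + x×2853 + (z_c − 2440 − 1790 − x)×3334
The z_c×3334 term appears on both sides and cancels. Collect the known terms of each column as K = Σ(ρt)_known − 3334 × (depth of known layers): K_1 = 107407700 − 3334×39100 = −22951700; K_2 = 3789430 − 3334×(2440 + 1790) = −10313390.
Balance: K_1 = K_2 − x×(3334 − 2853), so x = (K_2 − K_1)/(3334 − 2853) = 12638300/481 = 26300 m.

26300 m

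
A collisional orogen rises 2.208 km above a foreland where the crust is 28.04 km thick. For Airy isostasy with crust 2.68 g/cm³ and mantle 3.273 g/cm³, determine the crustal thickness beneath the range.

40.2 km

Root depth r = h ρ_c / (ρ_m − ρ_c) = 2.208 km × 2.68 / 0.593 = 9.979 km.
Total thickness = T + h + r = 28.04 km + 2.208 km + 9.979 km = 40.2 km.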